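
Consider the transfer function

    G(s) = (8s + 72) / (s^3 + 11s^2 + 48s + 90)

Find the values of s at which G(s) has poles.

s = -3 ± 3j, -5

The poles are the roots of the denominator s^3 + 11s^2 + 48s + 90 = 0.
Trying s = -5: the polynomial evaluates to 0, so (s + 5) is a factor.
Dividing out leaves s^2 + 6s + 18 = 0.
The quadratic formula then gives s = -3 ± 3j.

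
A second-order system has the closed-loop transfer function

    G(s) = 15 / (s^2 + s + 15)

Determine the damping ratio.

Compare the denominator to the standard form s^2 + 2ζωₙs + ωₙ².
ωₙ² = 15, so ωₙ = √15 ≈ 3.873 rad/s.
2ζωₙ = 1, so ζ = 1/(2·√15) ≈ 0.1291.

ζ ≈ 0.1291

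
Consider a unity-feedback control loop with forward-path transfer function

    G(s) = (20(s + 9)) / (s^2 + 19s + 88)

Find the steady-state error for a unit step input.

G(s) has no poles at the origin.
This is a Type 0 system. Kp = lim_{s→0} G(s) = 180/88 = 45/22.
e_ss = 1/(1 + Kp) = 1/(1 + 45/22) = 22/67 ≈ 0.3284.

e_ss = 0.3284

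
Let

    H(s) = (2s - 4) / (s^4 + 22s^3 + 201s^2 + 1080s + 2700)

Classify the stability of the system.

The denominator s^4 + 22s^3 + 201s^2 + 1080s + 2700 factors as (s + 10)(s^2 + 6s + 45)(s + 6), giving poles at s = -10, -3 ± 6j, -6.
Since all poles lie strictly in the left half-plane, the system is stable.

stable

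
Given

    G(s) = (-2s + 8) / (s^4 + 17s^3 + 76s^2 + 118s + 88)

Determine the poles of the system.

s = -1 ± j, -4, -11

The poles are the roots of the denominator s^4 + 17s^3 + 76s^2 + 118s + 88 = 0.
Trying s = -4: the polynomial evaluates to 0, so (s + 4) is a factor.
Dividing out leaves s^3 + 13s^2 + 24s + 22 = 0.
This factors further as (s^2 + 2s + 2)(s + 11) = 0.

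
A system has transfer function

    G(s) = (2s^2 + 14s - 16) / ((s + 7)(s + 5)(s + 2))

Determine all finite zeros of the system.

s = -8, 1

Set the numerator to zero: 2s^2 + 14s - 16 = 0, i.e. 2·(s^2 + 7s - 8) = 0.
Factoring: (s + 8)(s - 1) = 0.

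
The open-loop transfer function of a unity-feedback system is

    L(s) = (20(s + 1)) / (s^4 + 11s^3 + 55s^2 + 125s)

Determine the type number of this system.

Type 1

The denominator has 1 factor of s at the origin (free integrator), so this is a Type 1 system.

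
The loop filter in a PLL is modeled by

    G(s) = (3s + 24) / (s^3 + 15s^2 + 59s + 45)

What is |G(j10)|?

Substitute s = j10: numerator = 24 + j30, denominator = -1455 - j410.
|G(j10)| = |24 + j30| / |-1455 - j410| = 38.419 / 1511.7 ≈ 0.02541.

|G(j10)| ≈ 0.02541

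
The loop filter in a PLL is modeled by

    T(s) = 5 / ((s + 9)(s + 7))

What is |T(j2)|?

Substitute s = j2: numerator = 5, denominator = 59 + j32.
|T(j2)| = |5| / |59 + j32| = 5 / 67.119 ≈ 0.07449.

|T(j2)| ≈ 0.07449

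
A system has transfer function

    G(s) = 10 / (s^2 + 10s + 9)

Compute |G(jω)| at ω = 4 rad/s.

Substitute s = j4: numerator = 10, denominator = -7 + j40.
|G(j4)| = |10| / |-7 + j40| = 10 / 40.608 ≈ 0.2463.

|G(j4)| ≈ 0.2463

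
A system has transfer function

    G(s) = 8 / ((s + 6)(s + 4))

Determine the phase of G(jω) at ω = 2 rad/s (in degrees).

At s = j2: numerator = 8, denominator = 20 + j20.
∠G = ∠num − ∠den = 0° − (45°) = -45°.

∠G(j2) ≈ -45°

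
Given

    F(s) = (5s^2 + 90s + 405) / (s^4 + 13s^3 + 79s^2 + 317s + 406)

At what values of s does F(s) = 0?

s = -9, -9

Set the numerator to zero: 5s^2 + 90s + 405 = 0, i.e. 5·(s^2 + 18s + 81) = 0.
Factoring: (s + 9)^2 = 0.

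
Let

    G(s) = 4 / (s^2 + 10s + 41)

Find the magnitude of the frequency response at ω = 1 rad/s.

|G(j1)| ≈ 0.09701

Substitute s = j1: numerator = 4, denominator = 40 + j10.
|G(j1)| = |4| / |40 + j10| = 4 / 41.231 ≈ 0.09701.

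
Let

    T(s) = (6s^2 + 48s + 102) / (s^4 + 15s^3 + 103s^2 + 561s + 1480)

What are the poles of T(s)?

The poles are the roots of the denominator s^4 + 15s^3 + 103s^2 + 561s + 1480 = 0.
Trying s = -5: the polynomial evaluates to 0, so (s + 5) is a factor.
Dividing out leaves s^3 + 10s^2 + 53s + 296 = 0.
This factors further as (s^2 + 2s + 37)(s + 8) = 0.

s = -1 ± 6j, -5, -8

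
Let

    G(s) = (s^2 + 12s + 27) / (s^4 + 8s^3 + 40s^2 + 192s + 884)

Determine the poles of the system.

s = 1 ± 5j, -5 ± 3j

The poles are the roots of the denominator s^4 + 8s^3 + 40s^2 + 192s + 884 = 0.
No real roots exist; factor into two real quadratics: (s^2 - 2s + 26)(s^2 + 10s + 34) = 0.
Each quadratic gives a conjugate pair via the quadratic formula.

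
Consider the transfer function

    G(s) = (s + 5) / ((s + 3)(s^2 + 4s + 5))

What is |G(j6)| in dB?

|G(j6)|_dB ≈ -30.5 dB

Substitute s = j6: numerator = 5 + j6, denominator = -237 - j114.
|G(j6)| = |5 + j6| / |-237 - j114| = 7.8102 / 262.99 ≈ 0.02970.
In decibels: 20·log₁₀(0.02970) ≈ -30.5 dB.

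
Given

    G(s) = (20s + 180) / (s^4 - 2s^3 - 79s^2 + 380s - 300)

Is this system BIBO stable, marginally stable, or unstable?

The denominator s^4 - 2s^3 - 79s^2 + 380s - 300 factors as (s + 10)(s - 5)(s - 6)(s - 1), giving poles at s = -10, 5, 6, 1.
Since the pole(s) at s = 5, 6, 1 lie in the right half-plane, the system is unstable.

unstable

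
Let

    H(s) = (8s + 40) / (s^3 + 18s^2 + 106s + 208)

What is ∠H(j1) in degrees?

At s = j1: numerator = 40 + j8, denominator = 190 + j105.
∠H = ∠num − ∠den = 11.310° − (28.926°) = -17.62°.

∠H(j1) ≈ -17.62°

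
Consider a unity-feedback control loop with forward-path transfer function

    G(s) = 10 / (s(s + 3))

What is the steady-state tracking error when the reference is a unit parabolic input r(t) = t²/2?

G(s) has one pole at the origin.
This is a Type 1 system; Ka = lim_{s→0} s^2·G(s) = 0, so the steady-state error for a parabola input is infinite.

e_ss = ∞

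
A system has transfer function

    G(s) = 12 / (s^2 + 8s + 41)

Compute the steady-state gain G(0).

G(0) = 12/41 ≈ 0.2927

Set s = 0: G(0) = (12) / (41) = 12/41.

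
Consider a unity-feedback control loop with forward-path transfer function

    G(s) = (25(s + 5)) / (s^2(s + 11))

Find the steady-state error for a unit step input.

G(s) has 2 poles at the origin.
This is a Type 2 system; for a step input the steady-state error is zero.

e_ss = 0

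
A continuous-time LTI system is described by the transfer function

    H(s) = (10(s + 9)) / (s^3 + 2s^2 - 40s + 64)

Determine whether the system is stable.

The denominator s^3 + 2s^2 - 40s + 64 factors as (s + 8)(s - 4)(s - 2), giving poles at s = -8, 4, 2.
Since the pole(s) at s = 4, 2 lie in the right half-plane, the system is unstable.

unstable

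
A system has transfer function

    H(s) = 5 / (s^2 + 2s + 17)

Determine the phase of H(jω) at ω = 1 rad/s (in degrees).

At s = j1: numerator = 5, denominator = 16 + j2.
∠H = ∠num − ∠den = 0° − (7.1250°) = -7.125°.

∠H(j1) ≈ -7.125°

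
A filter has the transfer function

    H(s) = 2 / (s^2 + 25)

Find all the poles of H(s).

s = ±5j

The poles are the roots of the denominator s^2 + 25 = 0.
Using the quadratic formula: s = (0 ± √(-100))/2 = 0 ± 5j.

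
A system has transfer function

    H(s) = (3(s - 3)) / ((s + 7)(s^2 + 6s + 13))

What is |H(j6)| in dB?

Substitute s = j6: numerator = -9 + j18, denominator = -377 + j114.
|H(j6)| = |-9 + j18| / |-377 + j114| = 20.125 / 393.86 ≈ 0.05110.
In decibels: 20·log₁₀(0.05110) ≈ -25.8 dB.

|H(j6)|_dB ≈ -25.8 dB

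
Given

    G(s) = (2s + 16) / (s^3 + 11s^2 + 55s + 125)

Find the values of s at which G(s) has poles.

s = -3 + 4j, -3 - 4j, -5

The poles are the roots of the denominator s^3 + 11s^2 + 55s + 125 = 0.
Trying s = -5: the polynomial evaluates to 0, so (s + 5) is a factor.
Dividing out leaves s^2 + 6s + 25 = 0.
The quadratic formula then gives s = -3 ± 4j.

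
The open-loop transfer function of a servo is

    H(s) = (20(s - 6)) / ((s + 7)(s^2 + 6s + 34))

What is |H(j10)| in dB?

|H(j10)|_dB ≈ -13.4 dB

Substitute s = j10: numerator = -120 + j200, denominator = -1062 - j240.
|H(j10)| = |-120 + j200| / |-1062 - j240| = 233.24 / 1088.8 ≈ 0.2142.
In decibels: 20·log₁₀(0.2142) ≈ -13.4 dB.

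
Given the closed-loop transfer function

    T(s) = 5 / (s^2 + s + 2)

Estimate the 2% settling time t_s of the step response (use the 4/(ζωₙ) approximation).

Comparing s^2 + s + 2 to s^2 + 2ζωₙs + ωₙ²: ωₙ = √2 ≈ 1.414 rad/s and ζ = 1/(2·√2) ≈ 0.3536.
ζωₙ = 1/2 = 0.5, so t_s ≈ 4/(ζωₙ) = 4/0.5 = 8 s.

t_s ≈ 8 s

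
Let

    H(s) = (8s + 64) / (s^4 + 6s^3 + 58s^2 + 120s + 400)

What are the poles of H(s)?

The poles are the roots of the denominator s^4 + 6s^3 + 58s^2 + 120s + 400 = 0.
No real roots exist; factor into two real quadratics: (s^2 + 2s + 10)(s^2 + 4s + 40) = 0.
Each quadratic gives a conjugate pair via the quadratic formula.

s = -1 + 3j, -1 - 3j, -2 + 6j, -2 - 6j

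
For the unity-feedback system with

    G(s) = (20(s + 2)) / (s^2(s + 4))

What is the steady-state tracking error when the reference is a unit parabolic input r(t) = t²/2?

e_ss = 0.1000

G(s) has 2 poles at the origin.
This is a Type 2 system. Ka = lim_{s→0} s^2·G(s) = 40/4 = 10.
e_ss = 1/Ka = 1/(10) = 1/10 ≈ 0.1000.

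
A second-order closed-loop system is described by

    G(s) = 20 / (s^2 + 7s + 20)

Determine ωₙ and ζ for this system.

Compare the denominator to the standard form s^2 + 2ζωₙs + ωₙ².
ωₙ² = 20, so ωₙ = √20 ≈ 4.472 rad/s.
2ζωₙ = 7, so ζ = 7/(2·√20) ≈ 0.7826.
With ζ = 0.7826 the response is underdamped.

ωₙ ≈ 4.472 rad/s, ζ ≈ 0.7826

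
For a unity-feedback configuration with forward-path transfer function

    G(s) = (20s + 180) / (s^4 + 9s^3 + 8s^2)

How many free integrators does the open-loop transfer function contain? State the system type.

Factor s from the denominator: s^4 + 9s^3 + 8s^2 = s^2·(s^2 + 9s + 8).
There are 2 poles at the origin, so the system is Type 2.

Type 2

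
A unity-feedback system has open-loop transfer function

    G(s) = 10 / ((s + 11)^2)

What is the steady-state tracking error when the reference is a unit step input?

G(s) has no poles at the origin.
This is a Type 0 system. Kp = lim_{s→0} G(s) = 10/121.
e_ss = 1/(1 + Kp) = 1/(1 + 10/121) = 121/131 ≈ 0.9237.

e_ss = 0.9237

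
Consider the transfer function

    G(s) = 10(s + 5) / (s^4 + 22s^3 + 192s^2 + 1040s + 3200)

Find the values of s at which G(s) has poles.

The poles are the roots of the denominator s^4 + 22s^3 + 192s^2 + 1040s + 3200 = 0.
Trying s = -10: the polynomial evaluates to 0, so (s + 10) is a factor.
Dividing out leaves s^3 + 12s^2 + 72s + 320 = 0.
This factors further as (s^2 + 4s + 40)(s + 8) = 0.

s = -2 ± 6j, -10, -8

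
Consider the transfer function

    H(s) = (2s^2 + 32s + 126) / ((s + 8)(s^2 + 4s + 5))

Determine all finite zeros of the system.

Set the numerator to zero: 2s^2 + 32s + 126 = 0, i.e. 2·(s^2 + 16s + 63) = 0.
Factoring: (s + 9)(s + 7) = 0.

s = -9, -7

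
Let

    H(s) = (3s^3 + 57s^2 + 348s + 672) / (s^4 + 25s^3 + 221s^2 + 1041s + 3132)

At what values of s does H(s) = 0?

s = -4, -7, -8

Set the numerator to zero: 3s^3 + 57s^2 + 348s + 672 = 0, i.e. 3·(s^3 + 19s^2 + 116s + 224) = 0.
Factoring: (s + 4)(s + 7)(s + 8) = 0.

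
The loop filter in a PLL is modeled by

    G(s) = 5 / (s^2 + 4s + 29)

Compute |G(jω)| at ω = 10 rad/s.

Substitute s = j10: numerator = 5, denominator = -71 + j40.
|G(j10)| = |5| / |-71 + j40| = 5 / 81.492 ≈ 0.06136.

|G(j10)| ≈ 0.06136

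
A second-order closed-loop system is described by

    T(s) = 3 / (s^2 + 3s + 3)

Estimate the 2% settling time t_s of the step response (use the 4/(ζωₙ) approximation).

t_s ≈ 2.667 s

Comparing s^2 + 3s + 3 to s^2 + 2ζωₙs + ωₙ²: ωₙ = √3 ≈ 1.732 rad/s and ζ = 3/(2·√3) ≈ 0.8660.
ζωₙ = 3/2 = 1.5, so t_s ≈ 4/(ζωₙ) = 4/1.5 ≈ 2.667 s.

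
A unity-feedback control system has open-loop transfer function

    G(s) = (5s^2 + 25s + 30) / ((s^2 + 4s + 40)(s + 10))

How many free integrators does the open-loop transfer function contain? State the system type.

Type 0

The denominator has no factor of s at the origin — no free integrator — so this is a Type 0 system.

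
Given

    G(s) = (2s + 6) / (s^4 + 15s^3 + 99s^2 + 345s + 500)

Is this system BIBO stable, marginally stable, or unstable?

stable

The denominator s^4 + 15s^3 + 99s^2 + 345s + 500 factors as (s^2 + 6s + 25)(s + 5)(s + 4), giving poles at s = -3 ± 4j, -5, -4.
Since all poles lie strictly in the left half-plane, the system is stable.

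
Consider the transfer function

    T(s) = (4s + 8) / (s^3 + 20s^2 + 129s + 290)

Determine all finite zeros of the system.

s = -2

Set the numerator to zero: 4s + 8 = 0, i.e. 4·(s + 2) = 0.
So s = -2.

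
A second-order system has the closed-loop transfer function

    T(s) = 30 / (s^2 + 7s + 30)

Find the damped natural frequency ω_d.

Comparing s^2 + 7s + 30 to s^2 + 2ζωₙs + ωₙ²: ωₙ = √30 ≈ 5.477 rad/s and ζ = 7/(2·√30) ≈ 0.6390.
ζωₙ = 7/2 = 3.5, so ω_d = ωₙ√(1−ζ²) = √(ωₙ² − (ζωₙ)²) = √(30 − 3.5²) = √17.75 ≈ 4.213 rad/s.

ω_d ≈ 4.213 rad/s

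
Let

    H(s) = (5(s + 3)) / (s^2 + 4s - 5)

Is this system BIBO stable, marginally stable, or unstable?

unstable

The denominator s^2 + 4s - 5 factors as (s - 1)(s + 5), giving poles at s = 1, -5.
Since the pole(s) at s = 1 lie in the right half-plane, the system is unstable.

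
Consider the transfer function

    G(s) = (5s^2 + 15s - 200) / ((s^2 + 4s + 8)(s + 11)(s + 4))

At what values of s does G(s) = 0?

Set the numerator to zero: 5s^2 + 15s - 200 = 0, i.e. 5·(s^2 + 3s - 40) = 0.
Factoring: (s - 5)(s + 8) = 0.

s = 5, -8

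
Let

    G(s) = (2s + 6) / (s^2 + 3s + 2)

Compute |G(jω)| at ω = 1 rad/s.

|G(j1)| = 2

Substitute s = j1: numerator = 6 + j2, denominator = 1 + j3.
|G(j1)| = |6 + j2| / |1 + j3| = 6.3246 / 3.1623 = 2.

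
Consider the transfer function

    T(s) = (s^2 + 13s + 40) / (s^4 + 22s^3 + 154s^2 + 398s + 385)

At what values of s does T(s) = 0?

Set the numerator to zero: s^2 + 13s + 40 = 0.
Factoring: (s + 8)(s + 5) = 0.

s = -8, -5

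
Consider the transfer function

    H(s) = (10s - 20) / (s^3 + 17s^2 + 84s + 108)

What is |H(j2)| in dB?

Substitute s = j2: numerator = -20 + j20, denominator = 40 + j160.
|H(j2)| = |-20 + j20| / |40 + j160| = 28.284 / 164.92 ≈ 0.1715.
In decibels: 20·log₁₀(0.1715) ≈ -15.3 dB.

|H(j2)|_dB ≈ -15.3 dB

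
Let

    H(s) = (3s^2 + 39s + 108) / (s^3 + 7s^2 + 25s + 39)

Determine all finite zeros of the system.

Set the numerator to zero: 3s^2 + 39s + 108 = 0, i.e. 3·(s^2 + 13s + 36) = 0.
Factoring: (s + 4)(s + 9) = 0.

s = -4, -9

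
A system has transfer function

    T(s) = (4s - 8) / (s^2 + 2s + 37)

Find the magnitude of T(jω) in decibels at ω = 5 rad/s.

|T(j5)|_dB ≈ 2.79 dB

Substitute s = j5: numerator = -8 + j20, denominator = 12 + j10.
|T(j5)| = |-8 + j20| / |12 + j10| = 21.541 / 15.620 ≈ 1.379.
In decibels: 20·log₁₀(1.379) ≈ 2.79 dB.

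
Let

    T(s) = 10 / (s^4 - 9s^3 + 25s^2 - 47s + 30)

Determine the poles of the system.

The poles are the roots of the denominator s^4 - 9s^3 + 25s^2 - 47s + 30 = 0.
Trying s = 6: the polynomial evaluates to 0, so (s - 6) is a factor.
Dividing out leaves s^3 - 3s^2 + 7s - 5 = 0.
This factors further as (s^2 - 2s + 5)(s - 1) = 0.

s = 1 ± 2j, 6, 1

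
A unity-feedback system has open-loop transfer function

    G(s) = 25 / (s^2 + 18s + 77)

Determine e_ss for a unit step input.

G(s) has no poles at the origin.
This is a Type 0 system. Kp = lim_{s→0} G(s) = 25/77.
e_ss = 1/(1 + Kp) = 1/(1 + 25/77) = 77/102 ≈ 0.7549.

e_ss = 0.7549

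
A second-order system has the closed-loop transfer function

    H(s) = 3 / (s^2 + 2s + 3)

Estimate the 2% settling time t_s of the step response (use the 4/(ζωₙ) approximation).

t_s ≈ 4 s

Comparing s^2 + 2s + 3 to s^2 + 2ζωₙs + ωₙ²: ωₙ = √3 ≈ 1.732 rad/s and ζ = 2/(2·√3) ≈ 0.5774.
ζωₙ = 2/2 = 1, so t_s ≈ 4/(ζωₙ) = 4/1 = 4 s.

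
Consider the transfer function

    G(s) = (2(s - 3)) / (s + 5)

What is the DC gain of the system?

At s = 0 each factor (s + a) contributes a and each (s^2 + bs + c) contributes c.
G(0) = 2·(-3) / ((5)) = -6/5 = -6/5.

G(0) = -6/5 ≈ -1.200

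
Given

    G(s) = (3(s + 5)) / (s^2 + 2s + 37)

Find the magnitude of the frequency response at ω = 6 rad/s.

|G(j6)| ≈ 1.946

Substitute s = j6: numerator = 15 + j18, denominator = 1 + j12.
|G(j6)| = |15 + j18| / |1 + j12| = 23.431 / 12.042 ≈ 1.946.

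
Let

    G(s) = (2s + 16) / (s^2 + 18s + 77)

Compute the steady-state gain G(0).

Set s = 0: G(0) = (16) / (77) = 16/77.

G(0) = 16/77 ≈ 0.2078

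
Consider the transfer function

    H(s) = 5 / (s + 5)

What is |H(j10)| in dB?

|H(j10)|_dB ≈ -6.99 dB

Substitute s = j10: numerator = 5, denominator = 5 + j10.
|H(j10)| = |5| / |5 + j10| = 5 / 11.180 ≈ 0.4472.
In decibels: 20·log₁₀(0.4472) ≈ -6.99 dB.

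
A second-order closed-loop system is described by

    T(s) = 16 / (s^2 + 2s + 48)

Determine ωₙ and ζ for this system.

ωₙ ≈ 6.928 rad/s, ζ ≈ 0.1443

Compare the denominator to the standard form s^2 + 2ζωₙs + ωₙ².
ωₙ² = 48, so ωₙ = √48 ≈ 6.928 rad/s.
2ζωₙ = 2, so ζ = 2/(2·√48) ≈ 0.1443.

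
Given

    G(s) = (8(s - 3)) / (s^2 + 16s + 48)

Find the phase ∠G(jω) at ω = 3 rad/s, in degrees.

At s = j3: numerator = -24 + j24, denominator = 39 + j48.
∠G = ∠num − ∠den = 135° − (50.906°) = 84.09°.

∠G(j3) ≈ 84.09°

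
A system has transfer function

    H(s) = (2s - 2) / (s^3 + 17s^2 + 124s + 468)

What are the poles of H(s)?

s = -4 ± 6j, -9

The poles are the roots of the denominator s^3 + 17s^2 + 124s + 468 = 0.
Trying s = -9: the polynomial evaluates to 0, so (s + 9) is a factor.
Dividing out leaves s^2 + 8s + 52 = 0.
The quadratic formula then gives s = -4 ± 6j.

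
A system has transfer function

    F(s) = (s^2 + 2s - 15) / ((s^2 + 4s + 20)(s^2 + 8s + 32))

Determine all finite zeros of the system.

s = 3, -5

Set the numerator to zero: s^2 + 2s - 15 = 0.
Factoring: (s - 3)(s + 5) = 0.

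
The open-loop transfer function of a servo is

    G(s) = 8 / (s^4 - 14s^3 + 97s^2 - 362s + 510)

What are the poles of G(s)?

s = 3 + 5j, 3 - 5j, 3, 5

The poles are the roots of the denominator s^4 - 14s^3 + 97s^2 - 362s + 510 = 0.
Trying s = 3: the polynomial evaluates to 0, so (s - 3) is a factor.
Dividing out leaves s^3 - 11s^2 + 64s - 170 = 0.
This factors further as (s^2 - 6s + 34)(s - 5) = 0.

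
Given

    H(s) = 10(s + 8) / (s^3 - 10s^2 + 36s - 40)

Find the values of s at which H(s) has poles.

The poles are the roots of the denominator s^3 - 10s^2 + 36s - 40 = 0.
Trying s = 2: the polynomial evaluates to 0, so (s - 2) is a factor.
Dividing out leaves s^2 - 8s + 20 = 0.
The quadratic formula then gives s = 4 ± 2j.

s = 4 ± 2j, 2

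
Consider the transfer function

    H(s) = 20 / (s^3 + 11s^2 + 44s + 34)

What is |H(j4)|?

|H(j4)| ≈ 0.1106

Substitute s = j4: numerator = 20, denominator = -142 + j112.
|H(j4)| = |20| / |-142 + j112| = 20 / 180.85 ≈ 0.1106.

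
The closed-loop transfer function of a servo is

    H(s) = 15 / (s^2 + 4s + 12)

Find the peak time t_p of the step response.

t_p ≈ 1.111 s

Comparing s^2 + 4s + 12 to s^2 + 2ζωₙs + ωₙ²: ωₙ = √12 ≈ 3.464 rad/s and ζ = 4/(2·√12) ≈ 0.5774.
ζωₙ = 4/2 = 2, so ω_d = ωₙ√(1−ζ²) = √(ωₙ² − (ζωₙ)²) = √(12 − 2²) = √8 ≈ 2.828 rad/s.
t_p = π/ω_d = π/2.828 ≈ 1.111 s.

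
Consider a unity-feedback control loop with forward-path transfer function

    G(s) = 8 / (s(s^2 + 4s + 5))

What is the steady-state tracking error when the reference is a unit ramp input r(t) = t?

G(s) has one pole at the origin.
This is a Type 1 system. Kv = lim_{s→0} s·G(s) = 8/5.
e_ss = 1/Kv = 1/(8/5) = 5/8 ≈ 0.6250.

e_ss = 0.6250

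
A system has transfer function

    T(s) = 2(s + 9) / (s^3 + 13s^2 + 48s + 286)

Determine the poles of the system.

The poles are the roots of the denominator s^3 + 13s^2 + 48s + 286 = 0.
Trying s = -11: the polynomial evaluates to 0, so (s + 11) is a factor.
Dividing out leaves s^2 + 2s + 26 = 0.
The quadratic formula then gives s = -1 ± 5j.

s = -1 + 5j, -1 - 5j, -11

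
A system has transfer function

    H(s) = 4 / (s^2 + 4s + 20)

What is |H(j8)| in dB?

|H(j8)|_dB ≈ -22.7 dB

Substitute s = j8: numerator = 4, denominator = -44 + j32.
|H(j8)| = |4| / |-44 + j32| = 4 / 54.406 ≈ 0.07352.
In decibels: 20·log₁₀(0.07352) ≈ -22.7 dB.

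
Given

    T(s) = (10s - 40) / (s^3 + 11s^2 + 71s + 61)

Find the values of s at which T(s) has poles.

The poles are the roots of the denominator s^3 + 11s^2 + 71s + 61 = 0.
Trying s = -1: the polynomial evaluates to 0, so (s + 1) is a factor.
Dividing out leaves s^2 + 10s + 61 = 0.
The quadratic formula then gives s = -5 ± 6j.

s = -5 ± 6j, -1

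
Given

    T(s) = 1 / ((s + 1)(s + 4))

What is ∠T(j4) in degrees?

At s = j4: numerator = 1, denominator = -12 + j20.
∠T = ∠num − ∠den = 0° − (120.96°) = -121.0°.

∠T(j4) ≈ -121.0°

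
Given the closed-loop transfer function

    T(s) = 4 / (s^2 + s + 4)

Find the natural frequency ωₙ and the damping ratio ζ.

Compare the denominator to the standard form s^2 + 2ζωₙs + ωₙ².
ωₙ² = 4, so ωₙ = 2 rad/s.
2ζωₙ = 1, so ζ = 1/(2·2) = 0.25.
With ζ = 0.25 the response is underdamped.

ωₙ = 2 rad/s, ζ = 0.25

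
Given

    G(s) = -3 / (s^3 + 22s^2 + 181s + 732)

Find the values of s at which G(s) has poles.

s = -5 + 6j, -5 - 6j, -12

The poles are the roots of the denominator s^3 + 22s^2 + 181s + 732 = 0.
Trying s = -12: the polynomial evaluates to 0, so (s + 12) is a factor.
Dividing out leaves s^2 + 10s + 61 = 0.
The quadratic formula then gives s = -5 ± 6j.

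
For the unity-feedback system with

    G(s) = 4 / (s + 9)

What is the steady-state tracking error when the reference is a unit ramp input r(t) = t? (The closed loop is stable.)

e_ss = ∞

G(s) has no poles at the origin.
This is a Type 0 system; Kv = lim_{s→0} s·G(s) = 0, so the steady-state error for a ramp input is infinite.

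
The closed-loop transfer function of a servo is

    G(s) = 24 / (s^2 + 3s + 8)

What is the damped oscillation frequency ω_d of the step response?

ω_d ≈ 2.398 rad/s

Comparing s^2 + 3s + 8 to s^2 + 2ζωₙs + ωₙ²: ωₙ = √8 ≈ 2.828 rad/s and ζ = 3/(2·√8) ≈ 0.5303.
ζωₙ = 3/2 = 1.5, so ω_d = ωₙ√(1−ζ²) = √(ωₙ² − (ζωₙ)²) = √(8 − 1.5²) = √5.75 ≈ 2.398 rad/s.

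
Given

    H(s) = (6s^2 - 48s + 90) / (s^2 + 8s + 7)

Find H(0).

Set s = 0: H(0) = (90) / (7) = 90/7.

H(0) = 90/7 ≈ 12.86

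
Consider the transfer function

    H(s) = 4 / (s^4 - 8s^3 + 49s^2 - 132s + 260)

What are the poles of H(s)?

s = 2 ± 3j, 2 ± 4j

The poles are the roots of the denominator s^4 - 8s^3 + 49s^2 - 132s + 260 = 0.
No real roots exist; factor into two real quadratics: (s^2 - 4s + 13)(s^2 - 4s + 20) = 0.
Each quadratic gives a conjugate pair via the quadratic formula.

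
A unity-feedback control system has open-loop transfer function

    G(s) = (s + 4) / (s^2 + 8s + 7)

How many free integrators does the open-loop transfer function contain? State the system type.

The denominator has no factor of s at the origin — no free integrator — so this is a Type 0 system.

Type 0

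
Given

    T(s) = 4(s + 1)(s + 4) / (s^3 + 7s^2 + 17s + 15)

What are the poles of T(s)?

s = -2 + j, -2 - j, -3

The poles are the roots of the denominator s^3 + 7s^2 + 17s + 15 = 0.
Trying s = -3: the polynomial evaluates to 0, so (s + 3) is a factor.
Dividing out leaves s^2 + 4s + 5 = 0.
The quadratic formula then gives s = -2 ± 1j.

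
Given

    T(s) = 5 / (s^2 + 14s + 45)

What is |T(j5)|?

|T(j5)| ≈ 0.06868

Substitute s = j5: numerator = 5, denominator = 20 + j70.
|T(j5)| = |5| / |20 + j70| = 5 / 72.801 ≈ 0.06868.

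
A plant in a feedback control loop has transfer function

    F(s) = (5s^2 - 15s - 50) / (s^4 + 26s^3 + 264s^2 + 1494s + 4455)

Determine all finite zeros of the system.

s = 5, -2

Set the numerator to zero: 5s^2 - 15s - 50 = 0, i.e. 5·(s^2 - 3s - 10) = 0.
Factoring: (s - 5)(s + 2) = 0.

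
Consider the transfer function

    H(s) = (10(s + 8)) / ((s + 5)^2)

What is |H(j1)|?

Substitute s = j1: numerator = 80 + j10, denominator = 24 + j10.
|H(j1)| = |80 + j10| / |24 + j10| = 80.623 / 26 ≈ 3.101.

|H(j1)| ≈ 3.101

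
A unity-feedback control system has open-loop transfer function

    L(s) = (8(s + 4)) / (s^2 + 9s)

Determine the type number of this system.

The denominator has 1 factor of s at the origin (free integrator), so this is a Type 1 system.

Type 1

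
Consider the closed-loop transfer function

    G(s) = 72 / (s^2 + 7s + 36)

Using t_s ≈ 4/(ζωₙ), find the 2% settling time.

Comparing s^2 + 7s + 36 to s^2 + 2ζωₙs + ωₙ²: ωₙ = 6 rad/s and ζ = 7/(2·6) ≈ 0.5833.
ζωₙ = 7/2 = 3.5, so t_s ≈ 4/(ζωₙ) = 4/3.5 ≈ 1.143 s.

t_s ≈ 1.143 s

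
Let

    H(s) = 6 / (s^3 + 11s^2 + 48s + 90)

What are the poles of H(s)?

The poles are the roots of the denominator s^3 + 11s^2 + 48s + 90 = 0.
Trying s = -5: the polynomial evaluates to 0, so (s + 5) is a factor.
Dividing out leaves s^2 + 6s + 18 = 0.
The quadratic formula then gives s = -3 ± 3j.

s = -3 + 3j, -3 - 3j, -5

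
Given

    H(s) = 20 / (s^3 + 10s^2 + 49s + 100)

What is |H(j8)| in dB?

|H(j8)|_dB ≈ -28.8 dB

Substitute s = j8: numerator = 20, denominator = -540 - j120.
|H(j8)| = |20| / |-540 - j120| = 20 / 553.17 ≈ 0.03616.
In decibels: 20·log₁₀(0.03616) ≈ -28.8 dB.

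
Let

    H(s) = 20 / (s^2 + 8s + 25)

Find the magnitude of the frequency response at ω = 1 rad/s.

Substitute s = j1: numerator = 20, denominator = 24 + j8.
|H(j1)| = |20| / |24 + j8| = 20 / 25.298 ≈ 0.7906.

|H(j1)| ≈ 0.7906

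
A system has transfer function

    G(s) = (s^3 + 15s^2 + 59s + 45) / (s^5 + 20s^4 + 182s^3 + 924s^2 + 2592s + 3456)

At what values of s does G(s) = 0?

Set the numerator to zero: s^3 + 15s^2 + 59s + 45 = 0.
Factoring: (s + 1)(s + 9)(s + 5) = 0.

s = -1, -9, -5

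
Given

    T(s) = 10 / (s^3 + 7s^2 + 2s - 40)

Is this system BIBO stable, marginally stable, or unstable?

The denominator s^3 + 7s^2 + 2s - 40 factors as (s + 4)(s - 2)(s + 5), giving poles at s = -4, 2, -5.
Since the pole(s) at s = 2 lie in the right half-plane, the system is unstable.

unstable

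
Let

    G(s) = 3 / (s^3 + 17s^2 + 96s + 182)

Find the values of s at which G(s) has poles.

s = -5 + j, -5 - j, -7

The poles are the roots of the denominator s^3 + 17s^2 + 96s + 182 = 0.
Trying s = -7: the polynomial evaluates to 0, so (s + 7) is a factor.
Dividing out leaves s^2 + 10s + 26 = 0.
The quadratic formula then gives s = -5 ± 1j.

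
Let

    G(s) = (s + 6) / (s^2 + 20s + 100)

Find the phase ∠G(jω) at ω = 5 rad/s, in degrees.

At s = j5: numerator = 6 + j5, denominator = 75 + j100.
∠G = ∠num − ∠den = 39.806° − (53.130°) = -13.32°.

∠G(j5) ≈ -13.32°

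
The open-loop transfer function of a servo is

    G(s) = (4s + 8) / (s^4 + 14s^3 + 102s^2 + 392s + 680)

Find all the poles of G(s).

The poles are the roots of the denominator s^4 + 14s^3 + 102s^2 + 392s + 680 = 0.
No real roots exist; factor into two real quadratics: (s^2 + 8s + 20)(s^2 + 6s + 34) = 0.
Each quadratic gives a conjugate pair via the quadratic formula.

s = -4 + 2j, -4 - 2j, -3 + 5j, -3 - 5j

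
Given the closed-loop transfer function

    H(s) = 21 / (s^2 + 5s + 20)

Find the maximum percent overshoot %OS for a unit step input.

Comparing s^2 + 5s + 20 to s^2 + 2ζωₙs + ωₙ²: ωₙ = √20 ≈ 4.472 rad/s and ζ = 5/(2·√20) ≈ 0.5590.
%OS = 100·exp(−πζ/√(1−ζ²)) = 100·exp(−π·0.5590/√(1−0.5590²)) ≈ 12.0%.

%OS ≈ 12.0%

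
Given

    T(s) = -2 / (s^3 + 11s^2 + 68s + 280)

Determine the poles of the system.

The poles are the roots of the denominator s^3 + 11s^2 + 68s + 280 = 0.
Trying s = -7: the polynomial evaluates to 0, so (s + 7) is a factor.
Dividing out leaves s^2 + 4s + 40 = 0.
The quadratic formula then gives s = -2 ± 6j.

s = -2 ± 6j, -7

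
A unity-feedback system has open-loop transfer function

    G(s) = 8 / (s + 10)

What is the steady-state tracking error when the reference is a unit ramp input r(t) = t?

e_ss = ∞

G(s) has no poles at the origin.
This is a Type 0 system; Kv = lim_{s→0} s·G(s) = 0, so the steady-state error for a ramp input is infinite.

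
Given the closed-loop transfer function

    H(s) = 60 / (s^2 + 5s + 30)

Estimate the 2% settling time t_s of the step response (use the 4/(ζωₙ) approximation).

t_s ≈ 1.600 s

Comparing s^2 + 5s + 30 to s^2 + 2ζωₙs + ωₙ²: ωₙ = √30 ≈ 5.477 rad/s and ζ = 5/(2·√30) ≈ 0.4564.
ζωₙ = 5/2 = 2.5, so t_s ≈ 4/(ζωₙ) = 4/2.5 = 1.600 s.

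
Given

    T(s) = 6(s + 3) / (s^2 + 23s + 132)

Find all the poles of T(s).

s = -11, -12

The poles are the roots of the denominator s^2 + 23s + 132 = 0.
Factoring: (s + 11)(s + 12) = 0, so s = -11 and s = -12.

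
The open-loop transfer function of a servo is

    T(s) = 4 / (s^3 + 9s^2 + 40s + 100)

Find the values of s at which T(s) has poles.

The poles are the roots of the denominator s^3 + 9s^2 + 40s + 100 = 0.
Trying s = -5: the polynomial evaluates to 0, so (s + 5) is a factor.
Dividing out leaves s^2 + 4s + 20 = 0.
The quadratic formula then gives s = -2 ± 4j.

s = -2 + 4j, -2 - 4j, -5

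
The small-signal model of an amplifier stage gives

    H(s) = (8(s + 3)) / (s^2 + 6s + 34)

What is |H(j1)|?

Substitute s = j1: numerator = 24 + j8, denominator = 33 + j6.
|H(j1)| = |24 + j8| / |33 + j6| = 25.298 / 33.541 ≈ 0.7542.

|H(j1)| ≈ 0.7542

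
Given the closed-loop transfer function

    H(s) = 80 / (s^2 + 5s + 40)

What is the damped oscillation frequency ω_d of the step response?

ω_d ≈ 5.809 rad/s

Comparing s^2 + 5s + 40 to s^2 + 2ζωₙs + ωₙ²: ωₙ = √40 ≈ 6.325 rad/s and ζ = 5/(2·√40) ≈ 0.3953.
ζωₙ = 5/2 = 2.5, so ω_d = ωₙ√(1−ζ²) = √(ωₙ² − (ζωₙ)²) = √(40 − 2.5²) = √33.75 ≈ 5.809 rad/s.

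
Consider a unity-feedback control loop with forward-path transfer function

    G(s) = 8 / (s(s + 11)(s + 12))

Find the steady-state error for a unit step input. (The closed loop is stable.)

G(s) has one pole at the origin.
This is a Type 1 system; for a step input the steady-state error is zero.

e_ss = 0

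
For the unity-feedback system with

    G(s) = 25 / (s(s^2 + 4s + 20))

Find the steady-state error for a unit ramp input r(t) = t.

e_ss = 0.8000

G(s) has one pole at the origin.
This is a Type 1 system. Kv = lim_{s→0} s·G(s) = 25/20 = 5/4.
e_ss = 1/Kv = 1/(5/4) = 4/5 ≈ 0.8000.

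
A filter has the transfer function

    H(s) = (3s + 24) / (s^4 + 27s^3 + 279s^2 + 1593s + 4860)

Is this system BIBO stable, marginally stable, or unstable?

The denominator s^4 + 27s^3 + 279s^2 + 1593s + 4860 factors as (s^2 + 6s + 45)(s + 9)(s + 12), giving poles at s = -3 ± 6j, -9, -12.
Since all poles lie strictly in the left half-plane, the system is stable.

stable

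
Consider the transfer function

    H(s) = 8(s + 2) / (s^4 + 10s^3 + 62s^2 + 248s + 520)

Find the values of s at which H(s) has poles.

s = -4 + 2j, -4 - 2j, -1 + 5j, -1 - 5j

The poles are the roots of the denominator s^4 + 10s^3 + 62s^2 + 248s + 520 = 0.
No real roots exist; factor into two real quadratics: (s^2 + 8s + 20)(s^2 + 2s + 26) = 0.
Each quadratic gives a conjugate pair via the quadratic formula.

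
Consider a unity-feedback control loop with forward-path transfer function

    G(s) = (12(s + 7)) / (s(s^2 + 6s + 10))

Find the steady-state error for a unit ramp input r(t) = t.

e_ss = 0.1190

G(s) has one pole at the origin.
This is a Type 1 system. Kv = lim_{s→0} s·G(s) = 84/10 = 42/5.
e_ss = 1/Kv = 1/(42/5) = 5/42 ≈ 0.1190.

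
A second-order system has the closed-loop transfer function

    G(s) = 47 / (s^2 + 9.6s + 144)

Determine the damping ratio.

Compare the denominator to the standard form s^2 + 2ζωₙs + ωₙ².
ωₙ² = 144, so ωₙ = 12 rad/s.
2ζωₙ = 9.6, so ζ = 9.6/(2·12) = 0.4.

ζ = 0.4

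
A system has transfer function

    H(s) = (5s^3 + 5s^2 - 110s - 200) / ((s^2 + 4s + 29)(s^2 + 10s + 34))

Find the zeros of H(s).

Set the numerator to zero: 5s^3 + 5s^2 - 110s - 200 = 0, i.e. 5·(s^3 + s^2 - 22s - 40) = 0.
Factoring: (s - 5)(s + 2)(s + 4) = 0.

s = 5, -2, -4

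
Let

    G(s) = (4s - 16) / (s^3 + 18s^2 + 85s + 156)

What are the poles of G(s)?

The poles are the roots of the denominator s^3 + 18s^2 + 85s + 156 = 0.
Trying s = -12: the polynomial evaluates to 0, so (s + 12) is a factor.
Dividing out leaves s^2 + 6s + 13 = 0.
The quadratic formula then gives s = -3 ± 2j.

s = -3 + 2j, -3 - 2j, -12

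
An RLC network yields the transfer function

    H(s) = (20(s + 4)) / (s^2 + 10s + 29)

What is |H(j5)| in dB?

Substitute s = j5: numerator = 80 + j100, denominator = 4 + j50.
|H(j5)| = |80 + j100| / |4 + j50| = 128.06 / 50.160 ≈ 2.553.
In decibels: 20·log₁₀(2.553) ≈ 8.14 dB.

|H(j5)|_dB ≈ 8.14 dB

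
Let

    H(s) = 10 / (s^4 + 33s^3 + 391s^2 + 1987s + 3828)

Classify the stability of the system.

The denominator s^4 + 33s^3 + 391s^2 + 1987s + 3828 factors as (s + 12)(s^2 + 10s + 29)(s + 11), giving poles at s = -12, -5 ± 2j, -11.
Since all poles lie strictly in the left half-plane, the system is stable.

stable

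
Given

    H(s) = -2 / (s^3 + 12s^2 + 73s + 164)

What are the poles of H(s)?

The poles are the roots of the denominator s^3 + 12s^2 + 73s + 164 = 0.
Trying s = -4: the polynomial evaluates to 0, so (s + 4) is a factor.
Dividing out leaves s^2 + 8s + 41 = 0.
The quadratic formula then gives s = -4 ± 5j.

s = -4 ± 5j, -4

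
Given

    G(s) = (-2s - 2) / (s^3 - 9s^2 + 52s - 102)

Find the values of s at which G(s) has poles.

s = 3 + 5j, 3 - 5j, 3

The poles are the roots of the denominator s^3 - 9s^2 + 52s - 102 = 0.
Trying s = 3: the polynomial evaluates to 0, so (s - 3) is a factor.
Dividing out leaves s^2 - 6s + 34 = 0.
The quadratic formula then gives s = 3 ± 5j.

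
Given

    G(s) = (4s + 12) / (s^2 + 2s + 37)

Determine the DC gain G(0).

Set s = 0: G(0) = (12) / (37) = 12/37.

G(0) = 12/37 ≈ 0.3243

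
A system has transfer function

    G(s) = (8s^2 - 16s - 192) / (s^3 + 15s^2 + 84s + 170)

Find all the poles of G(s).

The poles are the roots of the denominator s^3 + 15s^2 + 84s + 170 = 0.
Trying s = -5: the polynomial evaluates to 0, so (s + 5) is a factor.
Dividing out leaves s^2 + 10s + 34 = 0.
The quadratic formula then gives s = -5 ± 3j.

s = -5 + 3j, -5 - 3j, -5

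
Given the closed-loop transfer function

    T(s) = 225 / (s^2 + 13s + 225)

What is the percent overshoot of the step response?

Comparing s^2 + 13s + 225 to s^2 + 2ζωₙs + ωₙ²: ωₙ = 15 rad/s and ζ = 13/(2·15) ≈ 0.4333.
%OS = 100·exp(−πζ/√(1−ζ²)) = 100·exp(−π·0.4333/√(1−0.4333²)) ≈ 22.1%.

%OS ≈ 22.1%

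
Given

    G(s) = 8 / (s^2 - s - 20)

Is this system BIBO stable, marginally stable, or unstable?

unstable

The denominator s^2 - s - 20 factors as (s - 5)(s + 4), giving poles at s = 5, -4.
Since the pole(s) at s = 5 lie in the right half-plane, the system is unstable.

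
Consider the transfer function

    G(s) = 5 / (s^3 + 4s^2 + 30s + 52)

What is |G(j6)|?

|G(j6)| ≈ 0.05061

Substitute s = j6: numerator = 5, denominator = -92 - j36.
|G(j6)| = |5| / |-92 - j36| = 5 / 98.793 ≈ 0.05061.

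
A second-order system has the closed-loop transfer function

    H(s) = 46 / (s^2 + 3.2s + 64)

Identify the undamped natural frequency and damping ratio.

ωₙ = 8 rad/s, ζ = 0.2

Compare the denominator to the standard form s^2 + 2ζωₙs + ωₙ².
ωₙ² = 64, so ωₙ = 8 rad/s.
2ζωₙ = 3.2, so ζ = 3.2/(2·8) = 0.2.
With ζ = 0.2 the response is underdamped.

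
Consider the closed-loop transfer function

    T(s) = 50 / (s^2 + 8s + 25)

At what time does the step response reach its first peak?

t_p ≈ 1.047 s

Comparing s^2 + 8s + 25 to s^2 + 2ζωₙs + ωₙ²: ωₙ = 5 rad/s and ζ = 8/(2·5) = 0.8.
ζωₙ = 8/2 = 4, so ω_d = ωₙ√(1−ζ²) = √(ωₙ² − (ζωₙ)²) = √(25 − 4²) = √9 = 3 rad/s.
t_p = π/ω_d = π/3 ≈ 1.047 s.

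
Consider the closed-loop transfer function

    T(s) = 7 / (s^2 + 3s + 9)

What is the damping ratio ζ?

ζ = 0.5

Compare the denominator to the standard form s^2 + 2ζωₙs + ωₙ².
ωₙ² = 9, so ωₙ = 3 rad/s.
2ζωₙ = 3, so ζ = 3/(2·3) = 0.5.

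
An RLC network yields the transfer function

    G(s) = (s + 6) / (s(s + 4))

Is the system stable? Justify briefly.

marginally stable

The poles can be read from the denominator factors: s = 0, -4.
Since the simple pole(s) at s = 0 lie on the jω-axis with none in the right half-plane, the system is marginally stable.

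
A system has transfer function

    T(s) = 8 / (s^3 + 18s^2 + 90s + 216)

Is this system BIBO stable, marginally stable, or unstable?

The denominator s^3 + 18s^2 + 90s + 216 factors as (s + 12)(s^2 + 6s + 18), giving poles at s = -12, -3 + 3j, -3 - 3j.
Since all poles lie strictly in the left half-plane, the system is stable.

stable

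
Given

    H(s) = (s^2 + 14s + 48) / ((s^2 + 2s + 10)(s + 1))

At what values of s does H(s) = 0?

s = -6, -8

Set the numerator to zero: s^2 + 14s + 48 = 0.
Factoring: (s + 6)(s + 8) = 0.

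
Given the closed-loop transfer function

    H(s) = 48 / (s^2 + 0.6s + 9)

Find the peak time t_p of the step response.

t_p ≈ 1.052 s

Comparing s^2 + 0.6s + 9 to s^2 + 2ζωₙs + ωₙ²: ωₙ = 3 rad/s and ζ = 0.6/(2·3) = 0.1.
ζωₙ = 0.6/2 = 0.3, so ω_d = ωₙ√(1−ζ²) = √(ωₙ² − (ζωₙ)²) = √(9 − 0.3²) = √8.91 ≈ 2.985 rad/s.
t_p = π/ω_d = π/2.985 ≈ 1.052 s.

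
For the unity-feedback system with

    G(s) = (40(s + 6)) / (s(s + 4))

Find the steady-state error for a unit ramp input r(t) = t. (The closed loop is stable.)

e_ss = 0.01667

G(s) has one pole at the origin.
This is a Type 1 system. Kv = lim_{s→0} s·G(s) = 240/4 = 60.
e_ss = 1/Kv = 1/(60) = 1/60 ≈ 0.01667.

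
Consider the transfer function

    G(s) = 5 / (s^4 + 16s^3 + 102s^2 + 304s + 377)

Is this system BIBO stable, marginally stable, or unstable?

The denominator s^4 + 16s^3 + 102s^2 + 304s + 377 factors as (s^2 + 10s + 29)(s^2 + 6s + 13), giving poles at s = -5 + 2j, -5 - 2j, -3 + 2j, -3 - 2j.
Since all poles lie strictly in the left half-plane, the system is stable.

stable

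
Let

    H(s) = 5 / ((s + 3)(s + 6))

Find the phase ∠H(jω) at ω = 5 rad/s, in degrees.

At s = j5: numerator = 5, denominator = -7 + j45.
∠H = ∠num − ∠den = 0° − (98.842°) = -98.84°.

∠H(j5) ≈ -98.84°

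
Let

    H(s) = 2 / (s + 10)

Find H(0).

H(0) = 1/5 ≈ 0.2000

Set s = 0: H(0) = (2) / (10) = 1/5.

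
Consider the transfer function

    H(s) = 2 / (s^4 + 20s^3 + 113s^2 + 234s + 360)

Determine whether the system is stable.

stable

The denominator s^4 + 20s^3 + 113s^2 + 234s + 360 factors as (s + 12)(s^2 + 2s + 5)(s + 6), giving poles at s = -12, -1 + 2j, -1 - 2j, -6.
Since all poles lie strictly in the left half-plane, the system is stable.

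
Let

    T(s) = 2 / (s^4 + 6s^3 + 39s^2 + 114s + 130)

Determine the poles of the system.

s = -1 ± 5j, -2 ± j

The poles are the roots of the denominator s^4 + 6s^3 + 39s^2 + 114s + 130 = 0.
No real roots exist; factor into two real quadratics: (s^2 + 2s + 26)(s^2 + 4s + 5) = 0.
Each quadratic gives a conjugate pair via the quadratic formula.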